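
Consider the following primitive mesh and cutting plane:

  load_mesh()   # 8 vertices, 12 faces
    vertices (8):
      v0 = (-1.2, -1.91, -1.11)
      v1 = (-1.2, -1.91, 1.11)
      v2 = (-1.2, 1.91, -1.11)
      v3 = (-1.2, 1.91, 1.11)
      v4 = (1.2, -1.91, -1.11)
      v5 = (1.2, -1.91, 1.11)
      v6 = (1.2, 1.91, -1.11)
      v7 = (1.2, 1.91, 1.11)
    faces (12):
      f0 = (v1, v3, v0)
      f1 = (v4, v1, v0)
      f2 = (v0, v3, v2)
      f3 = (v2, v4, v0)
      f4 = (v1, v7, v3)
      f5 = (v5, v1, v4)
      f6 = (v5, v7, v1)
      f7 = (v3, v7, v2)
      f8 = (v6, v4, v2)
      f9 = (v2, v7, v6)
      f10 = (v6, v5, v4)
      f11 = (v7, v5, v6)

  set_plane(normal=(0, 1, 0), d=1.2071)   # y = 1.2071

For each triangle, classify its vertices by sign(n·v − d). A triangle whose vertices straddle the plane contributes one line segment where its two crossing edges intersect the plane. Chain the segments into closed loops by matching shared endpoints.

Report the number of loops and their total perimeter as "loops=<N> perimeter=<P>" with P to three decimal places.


Straddling triangles (8 of 12):
  (v1,v3,v0) [-+-] → (-1.2, 1.2071, 1.11)–(-1.2, 1.2071, 0.701508)  len=0.4085
  (v0,v3,v2) [-++] → (-1.2, 1.2071, 0.701508)–(-1.2, 1.2071, -1.11)  len=1.8115
  (v2,v4,v0) [+--] → (-0.758387, 1.2071, -1.11)–(-1.2, 1.2071, -1.11)  len=0.4416
  (v1,v7,v3) [-++] → (0.758387, 1.2071, 1.11)–(-1.2, 1.2071, 1.11)  len=1.9584
  (v5,v7,v1) [-+-] → (1.2, 1.2071, 1.11)–(0.758387, 1.2071, 1.11)  len=0.4416
  (v6,v4,v2) [+-+] → (1.2, 1.2071, -1.11)–(-0.758387, 1.2071, -1.11)  len=1.9584
  (v6,v5,v4) [+--] → (1.2, 1.2071, -0.701508)–(1.2, 1.2071, -1.11)  len=0.4085
  (v7,v5,v6) [+-+] → (1.2, 1.2071, 1.11)–(1.2, 1.2071, -0.701508)  len=1.8115

Chained into 1 loop(s):
  loop 1: 8 segments, perimeter = 9.2400
Total perimeter = 9.240

loops=1 perimeter=9.240


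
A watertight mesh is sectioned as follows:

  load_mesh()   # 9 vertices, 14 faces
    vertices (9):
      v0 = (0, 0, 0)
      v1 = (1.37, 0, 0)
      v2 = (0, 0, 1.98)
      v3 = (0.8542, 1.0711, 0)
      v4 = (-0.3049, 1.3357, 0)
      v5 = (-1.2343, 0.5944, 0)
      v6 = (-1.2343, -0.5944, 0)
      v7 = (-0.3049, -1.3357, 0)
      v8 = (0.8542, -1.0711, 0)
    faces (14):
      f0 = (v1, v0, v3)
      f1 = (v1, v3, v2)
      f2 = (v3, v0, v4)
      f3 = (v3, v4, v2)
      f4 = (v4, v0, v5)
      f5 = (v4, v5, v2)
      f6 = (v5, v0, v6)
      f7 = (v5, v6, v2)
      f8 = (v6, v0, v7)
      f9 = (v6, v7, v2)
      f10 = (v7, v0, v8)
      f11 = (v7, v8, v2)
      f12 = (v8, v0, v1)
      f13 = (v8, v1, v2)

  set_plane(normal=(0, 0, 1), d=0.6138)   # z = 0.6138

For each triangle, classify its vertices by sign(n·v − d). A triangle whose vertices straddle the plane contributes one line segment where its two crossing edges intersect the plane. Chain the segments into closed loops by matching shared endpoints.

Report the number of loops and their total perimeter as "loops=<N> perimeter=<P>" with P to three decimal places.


Straddling triangles (7 of 14):
  (v1,v3,v2) [--+] → (0.589398, 0.739059, 0.6138)–(0.9453, 0, 0.6138)  len=0.8203
  (v3,v4,v2) [--+] → (-0.210381, 0.921633, 0.6138)–(0.589398, 0.739059, 0.6138)  len=0.8204
  (v4,v5,v2) [--+] → (-0.851667, 0.410136, 0.6138)–(-0.210381, 0.921633, 0.6138)  len=0.8203
  (v5,v6,v2) [--+] → (-0.851667, -0.410136, 0.6138)–(-0.851667, 0.410136, 0.6138)  len=0.8203
  (v6,v7,v2) [--+] → (-0.210381, -0.921633, 0.6138)–(-0.851667, -0.410136, 0.6138)  len=0.8203
  (v7,v8,v2) [--+] → (0.589398, -0.739059, 0.6138)–(-0.210381, -0.921633, 0.6138)  len=0.8204
  (v8,v1,v2) [--+] → (0.9453, 0, 0.6138)–(0.589398, -0.739059, 0.6138)  len=0.8203

Chained into 1 loop(s):
  loop 1: 7 segments, perimeter = 5.7421
Total perimeter = 5.742

loops=1 perimeter=5.742


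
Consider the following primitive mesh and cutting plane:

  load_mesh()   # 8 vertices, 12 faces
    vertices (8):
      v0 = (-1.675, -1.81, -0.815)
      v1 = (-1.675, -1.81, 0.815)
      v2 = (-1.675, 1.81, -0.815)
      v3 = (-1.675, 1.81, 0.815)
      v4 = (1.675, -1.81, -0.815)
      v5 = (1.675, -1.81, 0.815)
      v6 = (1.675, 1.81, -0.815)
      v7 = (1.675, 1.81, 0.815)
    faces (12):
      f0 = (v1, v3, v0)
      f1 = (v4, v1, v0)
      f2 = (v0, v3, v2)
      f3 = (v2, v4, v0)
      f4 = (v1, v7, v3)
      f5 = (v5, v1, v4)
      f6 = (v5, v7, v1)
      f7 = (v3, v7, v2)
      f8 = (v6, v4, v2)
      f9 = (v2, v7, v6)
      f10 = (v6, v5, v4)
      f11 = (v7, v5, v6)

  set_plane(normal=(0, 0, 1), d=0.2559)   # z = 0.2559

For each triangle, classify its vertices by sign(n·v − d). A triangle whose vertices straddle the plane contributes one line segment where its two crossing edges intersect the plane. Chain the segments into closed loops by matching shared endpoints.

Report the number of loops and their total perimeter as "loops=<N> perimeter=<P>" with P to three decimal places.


loops=1 perimeter=13.940

Straddling triangles (8 of 12):
  (v1,v3,v0) [++-] → (-1.675, 0.568318, 0.2559)–(-1.675, -1.81, 0.2559)  len=2.3783
  (v4,v1,v0) [-+-] → (-0.525929, -1.81, 0.2559)–(-1.675, -1.81, 0.2559)  len=1.1491
  (v0,v3,v2) [-+-] → (-1.675, 0.568318, 0.2559)–(-1.675, 1.81, 0.2559)  len=1.2417
  (v5,v1,v4) [++-] → (-0.525929, -1.81, 0.2559)–(1.675, -1.81, 0.2559)  len=2.2009
  (v3,v7,v2) [++-] → (0.525929, 1.81, 0.2559)–(-1.675, 1.81, 0.2559)  len=2.2009
  (v2,v7,v6) [-+-] → (0.525929, 1.81, 0.2559)–(1.675, 1.81, 0.2559)  len=1.1491
  (v6,v5,v4) [-+-] → (1.675, -0.568318, 0.2559)–(1.675, -1.81, 0.2559)  len=1.2417
  (v7,v5,v6) [++-] → (1.675, -0.568318, 0.2559)–(1.675, 1.81, 0.2559)  len=2.3783

Chained into 1 loop(s):
  loop 1: 8 segments, perimeter = 13.9400
Total perimeter = 13.940


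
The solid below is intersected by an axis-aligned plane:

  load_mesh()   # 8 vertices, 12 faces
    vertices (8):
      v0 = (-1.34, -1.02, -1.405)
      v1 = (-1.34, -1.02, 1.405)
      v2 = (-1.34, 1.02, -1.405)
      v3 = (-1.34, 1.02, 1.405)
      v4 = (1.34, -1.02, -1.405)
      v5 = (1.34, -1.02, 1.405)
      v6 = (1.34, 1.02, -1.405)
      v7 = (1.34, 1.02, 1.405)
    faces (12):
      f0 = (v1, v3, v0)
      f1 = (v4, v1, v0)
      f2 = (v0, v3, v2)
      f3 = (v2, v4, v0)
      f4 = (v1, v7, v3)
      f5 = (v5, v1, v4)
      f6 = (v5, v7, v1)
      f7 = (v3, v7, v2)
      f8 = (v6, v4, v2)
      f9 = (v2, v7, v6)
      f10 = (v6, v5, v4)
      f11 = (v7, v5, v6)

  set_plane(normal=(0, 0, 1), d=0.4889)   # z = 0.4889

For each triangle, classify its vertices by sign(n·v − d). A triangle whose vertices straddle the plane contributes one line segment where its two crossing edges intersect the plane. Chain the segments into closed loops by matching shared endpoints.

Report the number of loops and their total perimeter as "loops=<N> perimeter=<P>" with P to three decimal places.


Straddling triangles (8 of 12):
  (v1,v3,v0) [++-] → (-1.34, 0.354931, 0.4889)–(-1.34, -1.02, 0.4889)  len=1.3749
  (v4,v1,v0) [-+-] → (-0.466282, -1.02, 0.4889)–(-1.34, -1.02, 0.4889)  len=0.8737
  (v0,v3,v2) [-+-] → (-1.34, 0.354931, 0.4889)–(-1.34, 1.02, 0.4889)  len=0.6651
  (v5,v1,v4) [++-] → (-0.466282, -1.02, 0.4889)–(1.34, -1.02, 0.4889)  len=1.8063
  (v3,v7,v2) [++-] → (0.466282, 1.02, 0.4889)–(-1.34, 1.02, 0.4889)  len=1.8063
  (v2,v7,v6) [-+-] → (0.466282, 1.02, 0.4889)–(1.34, 1.02, 0.4889)  len=0.8737
  (v6,v5,v4) [-+-] → (1.34, -0.354931, 0.4889)–(1.34, -1.02, 0.4889)  len=0.6651
  (v7,v5,v6) [++-] → (1.34, -0.354931, 0.4889)–(1.34, 1.02, 0.4889)  len=1.3749

Chained into 1 loop(s):
  loop 1: 8 segments, perimeter = 9.4400
Total perimeter = 9.440

loops=1 perimeter=9.440


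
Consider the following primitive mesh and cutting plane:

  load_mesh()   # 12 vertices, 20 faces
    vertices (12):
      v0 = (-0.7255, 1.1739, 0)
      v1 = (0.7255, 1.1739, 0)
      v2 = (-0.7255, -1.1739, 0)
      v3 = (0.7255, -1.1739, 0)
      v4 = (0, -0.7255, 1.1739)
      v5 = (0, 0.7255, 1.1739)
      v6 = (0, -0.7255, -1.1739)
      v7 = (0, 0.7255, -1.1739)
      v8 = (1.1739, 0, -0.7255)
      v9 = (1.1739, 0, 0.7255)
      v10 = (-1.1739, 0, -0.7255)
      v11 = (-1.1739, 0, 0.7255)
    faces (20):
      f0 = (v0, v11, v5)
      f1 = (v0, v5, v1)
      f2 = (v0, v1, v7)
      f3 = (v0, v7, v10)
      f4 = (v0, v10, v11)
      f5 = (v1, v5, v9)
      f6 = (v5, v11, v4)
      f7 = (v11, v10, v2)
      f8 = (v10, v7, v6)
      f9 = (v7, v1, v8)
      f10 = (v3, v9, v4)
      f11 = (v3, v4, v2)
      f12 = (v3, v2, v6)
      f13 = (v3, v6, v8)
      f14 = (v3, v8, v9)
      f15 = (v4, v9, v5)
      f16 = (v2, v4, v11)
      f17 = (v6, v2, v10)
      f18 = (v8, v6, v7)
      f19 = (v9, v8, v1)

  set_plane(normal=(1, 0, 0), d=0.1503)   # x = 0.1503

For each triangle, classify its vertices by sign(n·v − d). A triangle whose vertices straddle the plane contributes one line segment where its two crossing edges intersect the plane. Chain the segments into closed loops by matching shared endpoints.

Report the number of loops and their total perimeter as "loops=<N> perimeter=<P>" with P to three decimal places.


loops=1 perimeter=7.567

Straddling triangles (10 of 20):
  (v0,v5,v1) [--+] → (0.1503, 0.818394, 0.930706)–(0.1503, 1.1739, 0)  len=0.9963
  (v0,v1,v7) [-+-] → (0.1503, 1.1739, 0)–(0.1503, 0.818394, -0.930706)  len=0.9963
  (v1,v5,v9) [+-+] → (0.1503, 0.818394, 0.930706)–(0.1503, 0.632611, 1.11649)  len=0.2627
  (v7,v1,v8) [-++] → (0.1503, 0.818394, -0.930706)–(0.1503, 0.632611, -1.11649)  len=0.2627
  (v3,v9,v4) [++-] → (0.1503, -0.632611, 1.11649)–(0.1503, -0.818394, 0.930706)  len=0.2627
  (v3,v4,v2) [+--] → (0.1503, -0.818394, 0.930706)–(0.1503, -1.1739, 0)  len=0.9963
  (v3,v2,v6) [+--] → (0.1503, -1.1739, 0)–(0.1503, -0.818394, -0.930706)  len=0.9963
  (v3,v6,v8) [+-+] → (0.1503, -0.818394, -0.930706)–(0.1503, -0.632611, -1.11649)  len=0.2627
  (v4,v9,v5) [-+-] → (0.1503, -0.632611, 1.11649)–(0.1503, 0.632611, 1.11649)  len=1.2652
  (v8,v6,v7) [+--] → (0.1503, -0.632611, -1.11649)–(0.1503, 0.632611, -1.11649)  len=1.2652

Chained into 1 loop(s):
  loop 1: 10 segments, perimeter = 7.5666
Total perimeter = 7.567


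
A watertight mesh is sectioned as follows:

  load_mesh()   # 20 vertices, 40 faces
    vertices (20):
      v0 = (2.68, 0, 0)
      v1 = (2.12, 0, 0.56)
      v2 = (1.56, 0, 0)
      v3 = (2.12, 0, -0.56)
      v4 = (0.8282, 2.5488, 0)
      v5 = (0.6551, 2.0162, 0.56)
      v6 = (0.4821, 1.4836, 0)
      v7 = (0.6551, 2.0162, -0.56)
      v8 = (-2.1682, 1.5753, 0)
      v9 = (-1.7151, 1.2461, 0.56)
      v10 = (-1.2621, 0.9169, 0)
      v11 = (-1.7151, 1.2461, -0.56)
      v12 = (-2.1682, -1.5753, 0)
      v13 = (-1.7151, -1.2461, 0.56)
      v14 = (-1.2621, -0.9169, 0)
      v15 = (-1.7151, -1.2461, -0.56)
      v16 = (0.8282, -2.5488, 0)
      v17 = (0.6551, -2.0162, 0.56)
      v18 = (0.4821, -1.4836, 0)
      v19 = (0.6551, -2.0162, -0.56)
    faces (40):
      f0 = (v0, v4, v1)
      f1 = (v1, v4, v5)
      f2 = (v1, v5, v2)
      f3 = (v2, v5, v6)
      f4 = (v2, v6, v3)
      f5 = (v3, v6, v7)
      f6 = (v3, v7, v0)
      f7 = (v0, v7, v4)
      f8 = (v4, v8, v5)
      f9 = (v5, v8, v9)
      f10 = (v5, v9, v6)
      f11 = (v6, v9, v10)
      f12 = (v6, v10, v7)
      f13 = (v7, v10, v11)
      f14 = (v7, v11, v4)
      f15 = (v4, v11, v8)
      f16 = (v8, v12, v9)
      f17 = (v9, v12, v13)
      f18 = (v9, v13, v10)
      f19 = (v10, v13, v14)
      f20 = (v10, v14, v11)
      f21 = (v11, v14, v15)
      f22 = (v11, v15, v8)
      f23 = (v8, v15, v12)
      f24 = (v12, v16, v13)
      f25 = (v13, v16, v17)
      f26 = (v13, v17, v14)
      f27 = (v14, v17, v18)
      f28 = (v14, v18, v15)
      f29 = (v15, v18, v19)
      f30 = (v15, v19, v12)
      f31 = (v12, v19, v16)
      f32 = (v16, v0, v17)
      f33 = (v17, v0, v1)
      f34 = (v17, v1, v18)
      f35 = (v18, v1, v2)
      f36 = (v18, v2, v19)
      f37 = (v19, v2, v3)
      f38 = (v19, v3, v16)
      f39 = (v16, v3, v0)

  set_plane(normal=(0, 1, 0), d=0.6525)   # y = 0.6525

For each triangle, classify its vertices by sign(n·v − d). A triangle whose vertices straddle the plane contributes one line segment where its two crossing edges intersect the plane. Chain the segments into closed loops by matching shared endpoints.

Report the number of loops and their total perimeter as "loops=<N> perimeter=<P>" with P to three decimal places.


Straddling triangles (16 of 40):
  (v0,v4,v1) [-+-] → (2.20593, 0.6525, 0)–(1.7893, 0.6525, 0.416638)  len=0.5892
  (v1,v4,v5) [-++] → (1.7893, 0.6525, 0.416638)–(1.64592, 0.6525, 0.56)  len=0.2028
  (v1,v5,v2) [-+-] → (1.64592, 0.6525, 0.56)–(1.26715, 0.6525, 0.181232)  len=0.5357
  (v2,v5,v6) [-++] → (1.26715, 0.6525, 0.181232)–(1.08593, 0.6525, 0)  len=0.2563
  (v2,v6,v3) [-+-] → (1.08593, 0.6525, 0)–(1.39964, 0.6525, -0.313707)  len=0.4436
  (v3,v6,v7) [-++] → (1.39964, 0.6525, -0.313707)–(1.64592, 0.6525, -0.56)  len=0.3483
  (v3,v7,v0) [-+-] → (1.64592, 0.6525, -0.56)–(2.02468, 0.6525, -0.181232)  len=0.5357
  (v0,v7,v4) [-++] → (2.02468, 0.6525, -0.181232)–(2.20593, 0.6525, 0)  len=0.2563
  (v8,v12,v9) [+-+] → (-2.1682, 0.6525, 0)–(-1.81043, 0.6525, 0.44218)  len=0.5688
  (v9,v12,v13) [+--] → (-1.81043, 0.6525, 0.44218)–(-1.7151, 0.6525, 0.56)  len=0.1516
  (v9,v13,v10) [+-+] → (-1.7151, 0.6525, 0.56)–(-1.31747, 0.6525, 0.0684531)  len=0.6322
  (v10,v13,v14) [+--] → (-1.31747, 0.6525, 0.0684531)–(-1.2621, 0.6525, 0)  len=0.0880
  (v10,v14,v11) [+-+] → (-1.2621, 0.6525, 0)–(-1.59078, 0.6525, -0.406317)  len=0.5226
  (v11,v14,v15) [+--] → (-1.59078, 0.6525, -0.406317)–(-1.7151, 0.6525, -0.56)  len=0.1977
  (v11,v15,v8) [+-+] → (-1.7151, 0.6525, -0.56)–(-2.02, 0.6525, -0.18316)  len=0.4847
  (v8,v15,v12) [+--] → (-2.02, 0.6525, -0.18316)–(-2.1682, 0.6525, 0)  len=0.2356

Chained into 2 loop(s):
  loop 1: 8 segments, perimeter = 3.1678
  loop 2: 8 segments, perimeter = 2.8813
Total perimeter = 6.049

loops=2 perimeter=6.049


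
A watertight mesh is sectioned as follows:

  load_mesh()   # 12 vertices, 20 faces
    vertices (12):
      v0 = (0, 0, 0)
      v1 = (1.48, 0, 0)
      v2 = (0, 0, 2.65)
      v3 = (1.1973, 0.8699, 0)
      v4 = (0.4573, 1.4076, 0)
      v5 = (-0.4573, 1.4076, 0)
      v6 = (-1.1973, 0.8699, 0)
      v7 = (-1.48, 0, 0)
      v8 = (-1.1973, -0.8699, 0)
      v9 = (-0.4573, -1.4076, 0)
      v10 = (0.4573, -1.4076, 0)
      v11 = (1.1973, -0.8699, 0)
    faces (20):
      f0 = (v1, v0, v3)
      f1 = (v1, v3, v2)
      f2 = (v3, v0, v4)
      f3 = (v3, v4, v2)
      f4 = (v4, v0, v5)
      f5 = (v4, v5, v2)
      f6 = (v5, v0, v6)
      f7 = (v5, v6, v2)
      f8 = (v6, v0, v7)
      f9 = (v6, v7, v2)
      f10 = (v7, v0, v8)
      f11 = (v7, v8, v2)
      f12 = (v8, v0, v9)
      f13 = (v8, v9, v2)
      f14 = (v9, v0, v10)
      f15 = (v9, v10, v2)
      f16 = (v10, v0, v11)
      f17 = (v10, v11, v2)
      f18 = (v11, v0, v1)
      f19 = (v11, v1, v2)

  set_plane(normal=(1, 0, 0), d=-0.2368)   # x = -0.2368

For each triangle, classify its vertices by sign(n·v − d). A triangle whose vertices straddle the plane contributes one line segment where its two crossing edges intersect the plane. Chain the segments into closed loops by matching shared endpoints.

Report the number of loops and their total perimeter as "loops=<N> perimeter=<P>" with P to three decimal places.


Straddling triangles (12 of 20):
  (v4,v0,v5) [++-] → (-0.2368, 0.728886, 0)–(-0.2368, 1.4076, 0)  len=0.6787
  (v4,v5,v2) [+-+] → (-0.2368, 1.4076, 0)–(-0.2368, 0.728886, 1.27777)  len=1.4468
  (v5,v0,v6) [-+-] → (-0.2368, 0.728886, 0)–(-0.2368, 0.172047, 0)  len=0.5568
  (v5,v6,v2) [--+] → (-0.2368, 0.172047, 2.12589)–(-0.2368, 0.728886, 1.27777)  len=1.0146
  (v6,v0,v7) [-+-] → (-0.2368, 0.172047, 0)–(-0.2368, 0, 0)  len=0.1720
  (v6,v7,v2) [--+] → (-0.2368, 0, 2.226)–(-0.2368, 0.172047, 2.12589)  len=0.1991
  (v7,v0,v8) [-+-] → (-0.2368, 0, 0)–(-0.2368, -0.172047, 0)  len=0.1720
  (v7,v8,v2) [--+] → (-0.2368, -0.172047, 2.12589)–(-0.2368, 0, 2.226)  len=0.1991
  (v8,v0,v9) [-+-] → (-0.2368, -0.172047, 0)–(-0.2368, -0.728886, 0)  len=0.5568
  (v8,v9,v2) [--+] → (-0.2368, -0.728886, 1.27777)–(-0.2368, -0.172047, 2.12589)  len=1.0146
  (v9,v0,v10) [-++] → (-0.2368, -0.728886, 0)–(-0.2368, -1.4076, 0)  len=0.6787
  (v9,v10,v2) [-++] → (-0.2368, -1.4076, 0)–(-0.2368, -0.728886, 1.27777)  len=1.4468

Chained into 1 loop(s):
  loop 1: 12 segments, perimeter = 8.1362
Total perimeter = 8.136

loops=1 perimeter=8.136


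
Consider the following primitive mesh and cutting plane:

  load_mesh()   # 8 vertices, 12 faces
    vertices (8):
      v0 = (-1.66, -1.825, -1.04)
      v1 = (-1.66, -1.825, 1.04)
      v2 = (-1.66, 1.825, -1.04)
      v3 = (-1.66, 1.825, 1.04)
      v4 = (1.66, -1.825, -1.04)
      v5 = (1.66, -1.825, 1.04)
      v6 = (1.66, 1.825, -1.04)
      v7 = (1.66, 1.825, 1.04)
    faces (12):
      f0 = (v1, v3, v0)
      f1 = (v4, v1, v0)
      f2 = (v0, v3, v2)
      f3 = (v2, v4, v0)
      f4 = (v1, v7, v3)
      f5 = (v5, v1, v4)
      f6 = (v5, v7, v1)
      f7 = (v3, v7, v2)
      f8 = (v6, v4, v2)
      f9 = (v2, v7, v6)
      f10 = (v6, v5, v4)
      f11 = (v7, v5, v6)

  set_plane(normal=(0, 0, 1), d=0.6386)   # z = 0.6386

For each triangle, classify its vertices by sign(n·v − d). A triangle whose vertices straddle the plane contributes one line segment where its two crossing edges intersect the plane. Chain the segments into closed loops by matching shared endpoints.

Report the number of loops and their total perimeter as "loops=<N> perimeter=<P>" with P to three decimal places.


Straddling triangles (8 of 12):
  (v1,v3,v0) [++-] → (-1.66, 1.12062, 0.6386)–(-1.66, -1.825, 0.6386)  len=2.9456
  (v4,v1,v0) [-+-] → (-1.0193, -1.825, 0.6386)–(-1.66, -1.825, 0.6386)  len=0.6407
  (v0,v3,v2) [-+-] → (-1.66, 1.12062, 0.6386)–(-1.66, 1.825, 0.6386)  len=0.7044
  (v5,v1,v4) [++-] → (-1.0193, -1.825, 0.6386)–(1.66, -1.825, 0.6386)  len=2.6793
  (v3,v7,v2) [++-] → (1.0193, 1.825, 0.6386)–(-1.66, 1.825, 0.6386)  len=2.6793
  (v2,v7,v6) [-+-] → (1.0193, 1.825, 0.6386)–(1.66, 1.825, 0.6386)  len=0.6407
  (v6,v5,v4) [-+-] → (1.66, -1.12062, 0.6386)–(1.66, -1.825, 0.6386)  len=0.7044
  (v7,v5,v6) [++-] → (1.66, -1.12062, 0.6386)–(1.66, 1.825, 0.6386)  len=2.9456

Chained into 1 loop(s):
  loop 1: 8 segments, perimeter = 13.9400
Total perimeter = 13.940

loops=1 perimeter=13.940


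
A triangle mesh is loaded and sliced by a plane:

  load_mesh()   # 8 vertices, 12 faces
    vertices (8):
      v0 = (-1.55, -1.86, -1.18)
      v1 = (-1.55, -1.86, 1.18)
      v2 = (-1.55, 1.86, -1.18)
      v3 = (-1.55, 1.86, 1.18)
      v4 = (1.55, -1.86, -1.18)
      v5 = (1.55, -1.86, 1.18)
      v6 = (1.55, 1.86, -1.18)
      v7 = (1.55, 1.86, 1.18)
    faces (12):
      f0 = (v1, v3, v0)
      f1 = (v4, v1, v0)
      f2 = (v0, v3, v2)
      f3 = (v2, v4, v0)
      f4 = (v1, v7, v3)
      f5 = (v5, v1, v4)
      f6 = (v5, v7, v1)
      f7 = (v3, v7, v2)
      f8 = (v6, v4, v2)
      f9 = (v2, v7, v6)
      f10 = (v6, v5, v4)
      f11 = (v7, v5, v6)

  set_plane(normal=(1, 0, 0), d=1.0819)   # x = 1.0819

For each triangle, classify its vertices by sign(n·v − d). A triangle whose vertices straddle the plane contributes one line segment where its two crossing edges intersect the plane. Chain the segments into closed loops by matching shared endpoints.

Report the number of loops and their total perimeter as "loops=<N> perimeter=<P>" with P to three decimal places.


loops=1 perimeter=12.160

Straddling triangles (8 of 12):
  (v4,v1,v0) [+--] → (1.0819, -1.86, -0.82364)–(1.0819, -1.86, -1.18)  len=0.3564
  (v2,v4,v0) [-+-] → (1.0819, -1.29828, -1.18)–(1.0819, -1.86, -1.18)  len=0.5617
  (v1,v7,v3) [-+-] → (1.0819, 1.29828, 1.18)–(1.0819, 1.86, 1.18)  len=0.5617
  (v5,v1,v4) [+-+] → (1.0819, -1.86, 1.18)–(1.0819, -1.86, -0.82364)  len=2.0036
  (v5,v7,v1) [++-] → (1.0819, 1.29828, 1.18)–(1.0819, -1.86, 1.18)  len=3.1583
  (v3,v7,v2) [-+-] → (1.0819, 1.86, 1.18)–(1.0819, 1.86, 0.82364)  len=0.3564
  (v6,v4,v2) [++-] → (1.0819, -1.29828, -1.18)–(1.0819, 1.86, -1.18)  len=3.1583
  (v2,v7,v6) [-++] → (1.0819, 1.86, 0.82364)–(1.0819, 1.86, -1.18)  len=2.0036

Chained into 1 loop(s):
  loop 1: 8 segments, perimeter = 12.1600
Total perimeter = 12.160


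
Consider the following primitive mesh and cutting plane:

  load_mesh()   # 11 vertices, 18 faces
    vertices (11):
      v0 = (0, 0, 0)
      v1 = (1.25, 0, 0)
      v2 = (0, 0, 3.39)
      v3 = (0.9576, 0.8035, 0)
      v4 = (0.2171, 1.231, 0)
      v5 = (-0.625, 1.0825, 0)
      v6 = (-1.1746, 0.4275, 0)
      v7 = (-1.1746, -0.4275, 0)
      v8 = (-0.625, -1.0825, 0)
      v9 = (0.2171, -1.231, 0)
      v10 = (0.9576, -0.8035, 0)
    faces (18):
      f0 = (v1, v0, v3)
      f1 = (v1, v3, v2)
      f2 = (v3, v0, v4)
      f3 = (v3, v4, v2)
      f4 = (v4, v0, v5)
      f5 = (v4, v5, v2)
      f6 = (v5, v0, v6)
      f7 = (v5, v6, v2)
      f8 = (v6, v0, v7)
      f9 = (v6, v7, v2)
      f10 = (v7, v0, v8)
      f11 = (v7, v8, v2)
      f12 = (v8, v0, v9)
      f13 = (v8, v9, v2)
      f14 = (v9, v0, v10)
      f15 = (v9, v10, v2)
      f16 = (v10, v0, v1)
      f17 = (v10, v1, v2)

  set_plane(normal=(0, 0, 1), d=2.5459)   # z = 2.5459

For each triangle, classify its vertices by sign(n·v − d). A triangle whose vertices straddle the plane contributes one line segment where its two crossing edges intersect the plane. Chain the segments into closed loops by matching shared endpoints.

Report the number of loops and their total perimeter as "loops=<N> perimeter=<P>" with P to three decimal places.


Straddling triangles (9 of 18):
  (v1,v3,v2) [--+] → (0.23844, 0.200069, 2.5459)–(0.311246, 0, 2.5459)  len=0.2129
  (v3,v4,v2) [--+] → (0.0540573, 0.306515, 2.5459)–(0.23844, 0.200069, 2.5459)  len=0.2129
  (v4,v5,v2) [--+] → (-0.155623, 0.269539, 2.5459)–(0.0540573, 0.306515, 2.5459)  len=0.2129
  (v5,v6,v2) [--+] → (-0.292472, 0.106446, 2.5459)–(-0.155623, 0.269539, 2.5459)  len=0.2129
  (v6,v7,v2) [--+] → (-0.292472, -0.106446, 2.5459)–(-0.292472, 0.106446, 2.5459)  len=0.2129
  (v7,v8,v2) [--+] → (-0.155623, -0.269539, 2.5459)–(-0.292472, -0.106446, 2.5459)  len=0.2129
  (v8,v9,v2) [--+] → (0.0540573, -0.306515, 2.5459)–(-0.155623, -0.269539, 2.5459)  len=0.2129
  (v9,v10,v2) [--+] → (0.23844, -0.200069, 2.5459)–(0.0540573, -0.306515, 2.5459)  len=0.2129
  (v10,v1,v2) [--+] → (0.311246, 0, 2.5459)–(0.23844, -0.200069, 2.5459)  len=0.2129

Chained into 1 loop(s):
  loop 1: 9 segments, perimeter = 1.9161
Total perimeter = 1.916

loops=1 perimeter=1.916


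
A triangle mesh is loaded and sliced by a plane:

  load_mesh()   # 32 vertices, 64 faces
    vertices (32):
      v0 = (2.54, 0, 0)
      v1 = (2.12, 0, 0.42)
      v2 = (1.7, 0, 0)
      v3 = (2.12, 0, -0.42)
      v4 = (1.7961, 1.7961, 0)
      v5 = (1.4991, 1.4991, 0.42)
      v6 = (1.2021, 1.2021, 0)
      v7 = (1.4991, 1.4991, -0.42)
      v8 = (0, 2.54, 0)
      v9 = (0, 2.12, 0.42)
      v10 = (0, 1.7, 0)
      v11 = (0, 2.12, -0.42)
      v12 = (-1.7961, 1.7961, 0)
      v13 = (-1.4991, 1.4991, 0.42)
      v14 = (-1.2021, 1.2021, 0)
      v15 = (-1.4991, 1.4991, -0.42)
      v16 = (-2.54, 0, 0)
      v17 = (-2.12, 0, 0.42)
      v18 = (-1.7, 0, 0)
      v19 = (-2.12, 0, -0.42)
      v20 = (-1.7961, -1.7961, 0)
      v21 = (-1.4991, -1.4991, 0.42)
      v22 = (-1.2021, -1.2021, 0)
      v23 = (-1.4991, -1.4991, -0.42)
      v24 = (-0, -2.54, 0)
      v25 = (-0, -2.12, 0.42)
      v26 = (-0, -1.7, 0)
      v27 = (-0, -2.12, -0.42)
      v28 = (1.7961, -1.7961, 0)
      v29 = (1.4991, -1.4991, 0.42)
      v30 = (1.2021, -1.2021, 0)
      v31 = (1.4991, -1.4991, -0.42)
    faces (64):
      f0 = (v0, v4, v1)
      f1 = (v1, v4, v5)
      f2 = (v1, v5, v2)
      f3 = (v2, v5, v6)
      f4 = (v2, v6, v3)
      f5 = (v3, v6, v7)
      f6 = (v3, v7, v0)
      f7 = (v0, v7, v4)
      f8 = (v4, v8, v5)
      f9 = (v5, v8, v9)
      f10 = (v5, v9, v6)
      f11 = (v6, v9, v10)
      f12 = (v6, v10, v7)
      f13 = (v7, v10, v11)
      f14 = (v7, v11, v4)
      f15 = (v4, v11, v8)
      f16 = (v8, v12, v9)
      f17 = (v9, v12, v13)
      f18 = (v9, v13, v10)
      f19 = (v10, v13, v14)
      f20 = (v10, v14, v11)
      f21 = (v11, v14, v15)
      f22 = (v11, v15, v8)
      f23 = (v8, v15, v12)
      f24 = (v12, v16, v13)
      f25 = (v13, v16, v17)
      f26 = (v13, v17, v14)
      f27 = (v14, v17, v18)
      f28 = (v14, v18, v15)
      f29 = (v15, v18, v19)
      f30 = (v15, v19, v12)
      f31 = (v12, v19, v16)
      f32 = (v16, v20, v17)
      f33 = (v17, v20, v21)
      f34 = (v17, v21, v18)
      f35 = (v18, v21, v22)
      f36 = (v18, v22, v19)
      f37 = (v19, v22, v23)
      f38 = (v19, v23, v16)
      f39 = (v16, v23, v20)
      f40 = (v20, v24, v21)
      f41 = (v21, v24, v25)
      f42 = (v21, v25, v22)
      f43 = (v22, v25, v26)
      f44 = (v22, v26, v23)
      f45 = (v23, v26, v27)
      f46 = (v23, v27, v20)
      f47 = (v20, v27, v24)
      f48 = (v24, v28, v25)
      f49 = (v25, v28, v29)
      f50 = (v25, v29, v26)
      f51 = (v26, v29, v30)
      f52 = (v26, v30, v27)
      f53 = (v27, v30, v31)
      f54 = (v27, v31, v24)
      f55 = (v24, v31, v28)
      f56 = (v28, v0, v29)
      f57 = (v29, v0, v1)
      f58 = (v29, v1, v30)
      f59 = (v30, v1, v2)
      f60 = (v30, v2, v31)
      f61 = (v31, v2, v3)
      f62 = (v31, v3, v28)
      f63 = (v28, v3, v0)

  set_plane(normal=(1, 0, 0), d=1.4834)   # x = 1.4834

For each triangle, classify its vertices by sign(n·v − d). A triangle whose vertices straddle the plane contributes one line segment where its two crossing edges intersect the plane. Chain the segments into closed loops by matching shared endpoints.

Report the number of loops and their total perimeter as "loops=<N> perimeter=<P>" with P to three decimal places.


loops=2 perimeter=6.660

Straddling triangles (20 of 64):
  (v2,v5,v6) [++-] → (1.4834, 1.4834, 0.397798)–(1.4834, 0.522946, 0)  len=1.0396
  (v2,v6,v3) [+-+] → (1.4834, 0.522946, 0)–(1.4834, 0.833704, -0.128713)  len=0.3364
  (v3,v6,v7) [+-+] → (1.4834, 0.833704, -0.128713)–(1.4834, 1.4834, -0.397798)  len=0.7032
  (v4,v8,v5) [+-+] → (1.4834, 1.92561, 0)–(1.4834, 1.51, 0.415601)  len=0.5878
  (v5,v8,v9) [+--] → (1.4834, 1.51, 0.415601)–(1.4834, 1.5056, 0.42)  len=0.0062
  (v5,v9,v6) [+--] → (1.4834, 1.5056, 0.42)–(1.4834, 1.4834, 0.397798)  len=0.0314
  (v6,v10,v7) [--+] → (1.4834, 1.5012, -0.415601)–(1.4834, 1.4834, -0.397798)  len=0.0252
  (v7,v10,v11) [+--] → (1.4834, 1.5012, -0.415601)–(1.4834, 1.5056, -0.42)  len=0.0062
  (v7,v11,v4) [+-+] → (1.4834, 1.5056, -0.42)–(1.4834, 1.85249, -0.0731218)  len=0.4906
  (v4,v11,v8) [+--] → (1.4834, 1.85249, -0.0731218)–(1.4834, 1.92561, 0)  len=0.1034
  (v24,v28,v25) [-+-] → (1.4834, -1.92561, 0)–(1.4834, -1.85249, 0.0731218)  len=0.1034
  (v25,v28,v29) [-++] → (1.4834, -1.85249, 0.0731218)–(1.4834, -1.5056, 0.42)  len=0.4906
  (v25,v29,v26) [-+-] → (1.4834, -1.5056, 0.42)–(1.4834, -1.5012, 0.415601)  len=0.0062
  (v26,v29,v30) [-+-] → (1.4834, -1.5012, 0.415601)–(1.4834, -1.4834, 0.397798)  len=0.0252
  (v27,v30,v31) [--+] → (1.4834, -1.4834, -0.397798)–(1.4834, -1.5056, -0.42)  len=0.0314
  (v27,v31,v24) [-+-] → (1.4834, -1.5056, -0.42)–(1.4834, -1.51, -0.415601)  len=0.0062
  (v24,v31,v28) [-++] → (1.4834, -1.51, -0.415601)–(1.4834, -1.92561, 0)  len=0.5878
  (v29,v1,v30) [++-] → (1.4834, -0.833704, 0.128713)–(1.4834, -1.4834, 0.397798)  len=0.7032
  (v30,v1,v2) [-++] → (1.4834, -0.833704, 0.128713)–(1.4834, -0.522946, 0)  len=0.3364
  (v30,v2,v31) [-++] → (1.4834, -0.522946, 0)–(1.4834, -1.4834, -0.397798)  len=1.0396

Chained into 2 loop(s):
  loop 1: 10 segments, perimeter = 3.3299
  loop 2: 10 segments, perimeter = 3.3299
Total perimeter = 6.660


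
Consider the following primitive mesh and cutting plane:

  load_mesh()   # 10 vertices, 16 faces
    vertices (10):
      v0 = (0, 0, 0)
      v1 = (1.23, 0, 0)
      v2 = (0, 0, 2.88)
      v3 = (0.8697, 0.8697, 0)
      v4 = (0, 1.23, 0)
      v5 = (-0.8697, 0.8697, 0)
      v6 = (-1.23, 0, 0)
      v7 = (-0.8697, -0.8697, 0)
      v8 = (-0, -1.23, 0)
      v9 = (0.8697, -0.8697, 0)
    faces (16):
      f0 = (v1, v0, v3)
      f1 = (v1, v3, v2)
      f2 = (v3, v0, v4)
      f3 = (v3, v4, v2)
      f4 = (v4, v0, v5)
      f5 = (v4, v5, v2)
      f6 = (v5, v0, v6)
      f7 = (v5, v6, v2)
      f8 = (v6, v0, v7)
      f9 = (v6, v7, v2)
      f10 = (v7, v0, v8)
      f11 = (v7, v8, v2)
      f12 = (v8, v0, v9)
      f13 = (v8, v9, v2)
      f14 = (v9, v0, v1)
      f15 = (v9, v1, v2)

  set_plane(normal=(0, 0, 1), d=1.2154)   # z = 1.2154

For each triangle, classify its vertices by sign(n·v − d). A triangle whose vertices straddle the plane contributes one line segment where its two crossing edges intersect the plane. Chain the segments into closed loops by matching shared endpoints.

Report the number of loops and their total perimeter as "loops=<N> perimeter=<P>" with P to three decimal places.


loops=1 perimeter=4.353

Straddling triangles (8 of 16):
  (v1,v3,v2) [--+] → (0.502675, 0.502675, 1.2154)–(0.710923, 0, 1.2154)  len=0.5441
  (v3,v4,v2) [--+] → (0, 0.710923, 1.2154)–(0.502675, 0.502675, 1.2154)  len=0.5441
  (v4,v5,v2) [--+] → (-0.502675, 0.502675, 1.2154)–(0, 0.710923, 1.2154)  len=0.5441
  (v5,v6,v2) [--+] → (-0.710923, 0, 1.2154)–(-0.502675, 0.502675, 1.2154)  len=0.5441
  (v6,v7,v2) [--+] → (-0.502675, -0.502675, 1.2154)–(-0.710923, 0, 1.2154)  len=0.5441
  (v7,v8,v2) [--+] → (0, -0.710923, 1.2154)–(-0.502675, -0.502675, 1.2154)  len=0.5441
  (v8,v9,v2) [--+] → (0.502675, -0.502675, 1.2154)–(0, -0.710923, 1.2154)  len=0.5441
  (v9,v1,v2) [--+] → (0.710923, 0, 1.2154)–(0.502675, -0.502675, 1.2154)  len=0.5441

Chained into 1 loop(s):
  loop 1: 8 segments, perimeter = 4.3528
Total perimeter = 4.353


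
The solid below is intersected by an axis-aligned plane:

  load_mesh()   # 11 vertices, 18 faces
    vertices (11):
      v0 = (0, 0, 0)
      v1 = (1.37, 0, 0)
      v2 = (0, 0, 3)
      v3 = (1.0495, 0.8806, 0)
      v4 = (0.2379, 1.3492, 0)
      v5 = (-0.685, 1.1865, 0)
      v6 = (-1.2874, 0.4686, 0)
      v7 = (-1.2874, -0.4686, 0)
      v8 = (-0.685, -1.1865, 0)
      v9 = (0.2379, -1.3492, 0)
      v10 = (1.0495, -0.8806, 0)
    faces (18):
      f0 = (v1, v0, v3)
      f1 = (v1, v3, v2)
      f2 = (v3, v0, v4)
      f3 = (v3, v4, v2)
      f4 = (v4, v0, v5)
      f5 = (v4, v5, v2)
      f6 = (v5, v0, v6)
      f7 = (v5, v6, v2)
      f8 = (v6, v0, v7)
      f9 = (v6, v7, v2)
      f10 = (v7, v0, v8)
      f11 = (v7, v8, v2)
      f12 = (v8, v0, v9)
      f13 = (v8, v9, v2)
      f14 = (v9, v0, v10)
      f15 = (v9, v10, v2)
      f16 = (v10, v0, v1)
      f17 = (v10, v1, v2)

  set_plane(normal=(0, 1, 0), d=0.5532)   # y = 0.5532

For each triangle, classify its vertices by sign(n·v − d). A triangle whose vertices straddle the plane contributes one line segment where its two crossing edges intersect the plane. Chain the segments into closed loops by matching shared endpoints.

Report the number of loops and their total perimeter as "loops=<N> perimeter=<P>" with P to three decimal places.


Straddling triangles (8 of 18):
  (v1,v0,v3) [--+] → (0.659304, 0.5532, 0)–(1.16866, 0.5532, 0)  len=0.5094
  (v1,v3,v2) [-+-] → (1.16866, 0.5532, 0)–(0.659304, 0.5532, 1.11538)  len=1.2262
  (v3,v0,v4) [+-+] → (0.659304, 0.5532, 0)–(0.0975439, 0.5532, 0)  len=0.5618
  (v3,v4,v2) [++-] → (0.0975439, 0.5532, 1.76994)–(0.659304, 0.5532, 1.11538)  len=0.8626
  (v4,v0,v5) [+-+] → (0.0975439, 0.5532, 0)–(-0.319378, 0.5532, 0)  len=0.4169
  (v4,v5,v2) [++-] → (-0.319378, 0.5532, 1.60126)–(0.0975439, 0.5532, 1.76994)  len=0.4497
  (v5,v0,v6) [+--] → (-0.319378, 0.5532, 0)–(-1.21641, 0.5532, 0)  len=0.8970
  (v5,v6,v2) [+--] → (-1.21641, 0.5532, 0)–(-0.319378, 0.5532, 1.60126)  len=1.8354

Chained into 1 loop(s):
  loop 1: 8 segments, perimeter = 6.7590
Total perimeter = 6.759

loops=1 perimeter=6.759


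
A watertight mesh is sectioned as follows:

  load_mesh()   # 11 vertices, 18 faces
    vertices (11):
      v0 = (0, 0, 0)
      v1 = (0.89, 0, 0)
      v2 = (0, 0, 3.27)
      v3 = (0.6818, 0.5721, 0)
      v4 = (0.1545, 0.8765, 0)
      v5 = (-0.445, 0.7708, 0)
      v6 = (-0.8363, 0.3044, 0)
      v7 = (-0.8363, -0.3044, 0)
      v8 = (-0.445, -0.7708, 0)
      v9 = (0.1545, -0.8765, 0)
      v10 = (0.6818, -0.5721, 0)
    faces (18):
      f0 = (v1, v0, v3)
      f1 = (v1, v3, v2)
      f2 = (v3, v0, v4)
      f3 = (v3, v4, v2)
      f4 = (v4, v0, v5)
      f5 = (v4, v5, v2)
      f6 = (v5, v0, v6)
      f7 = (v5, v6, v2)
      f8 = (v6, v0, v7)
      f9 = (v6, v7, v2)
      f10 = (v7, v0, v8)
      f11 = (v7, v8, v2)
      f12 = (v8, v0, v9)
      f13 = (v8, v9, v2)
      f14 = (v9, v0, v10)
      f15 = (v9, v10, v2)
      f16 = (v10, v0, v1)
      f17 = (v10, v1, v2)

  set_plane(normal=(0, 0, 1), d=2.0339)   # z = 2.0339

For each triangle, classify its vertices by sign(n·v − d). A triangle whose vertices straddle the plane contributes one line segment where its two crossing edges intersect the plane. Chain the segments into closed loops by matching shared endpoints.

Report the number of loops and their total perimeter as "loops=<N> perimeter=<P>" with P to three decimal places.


Straddling triangles (9 of 18):
  (v1,v3,v2) [--+] → (0.257729, 0.216261, 2.0339)–(0.336431, 0, 2.0339)  len=0.2301
  (v3,v4,v2) [--+] → (0.0584029, 0.331328, 2.0339)–(0.257729, 0.216261, 2.0339)  len=0.2302
  (v4,v5,v2) [--+] → (-0.168215, 0.291372, 2.0339)–(0.0584029, 0.331328, 2.0339)  len=0.2301
  (v5,v6,v2) [--+] → (-0.316132, 0.115067, 2.0339)–(-0.168215, 0.291372, 2.0339)  len=0.2301
  (v6,v7,v2) [--+] → (-0.316132, -0.115067, 2.0339)–(-0.316132, 0.115067, 2.0339)  len=0.2301
  (v7,v8,v2) [--+] → (-0.168215, -0.291372, 2.0339)–(-0.316132, -0.115067, 2.0339)  len=0.2301
  (v8,v9,v2) [--+] → (0.0584029, -0.331328, 2.0339)–(-0.168215, -0.291372, 2.0339)  len=0.2301
  (v9,v10,v2) [--+] → (0.257729, -0.216261, 2.0339)–(0.0584029, -0.331328, 2.0339)  len=0.2302
  (v10,v1,v2) [--+] → (0.336431, 0, 2.0339)–(0.257729, -0.216261, 2.0339)  len=0.2301

Chained into 1 loop(s):
  loop 1: 9 segments, perimeter = 2.0712
Total perimeter = 2.071

loops=1 perimeter=2.071


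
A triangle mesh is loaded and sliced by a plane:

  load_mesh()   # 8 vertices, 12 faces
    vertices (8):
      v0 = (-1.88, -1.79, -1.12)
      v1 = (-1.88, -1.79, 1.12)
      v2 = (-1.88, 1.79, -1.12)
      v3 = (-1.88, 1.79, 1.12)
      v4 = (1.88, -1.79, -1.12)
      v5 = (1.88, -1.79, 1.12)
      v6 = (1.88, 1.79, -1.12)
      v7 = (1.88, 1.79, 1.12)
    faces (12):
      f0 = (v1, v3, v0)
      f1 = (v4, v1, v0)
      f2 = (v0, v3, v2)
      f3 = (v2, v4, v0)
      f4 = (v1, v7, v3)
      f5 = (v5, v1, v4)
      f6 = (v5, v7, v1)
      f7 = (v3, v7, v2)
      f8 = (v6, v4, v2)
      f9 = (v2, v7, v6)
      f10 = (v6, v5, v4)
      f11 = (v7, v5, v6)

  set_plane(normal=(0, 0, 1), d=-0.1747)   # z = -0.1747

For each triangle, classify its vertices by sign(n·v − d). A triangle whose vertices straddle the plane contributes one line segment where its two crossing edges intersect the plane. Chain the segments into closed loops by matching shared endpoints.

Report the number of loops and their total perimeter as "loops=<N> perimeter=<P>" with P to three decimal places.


Straddling triangles (8 of 12):
  (v1,v3,v0) [++-] → (-1.88, -0.279208, -0.1747)–(-1.88, -1.79, -0.1747)  len=1.5108
  (v4,v1,v0) [-+-] → (0.293246, -1.79, -0.1747)–(-1.88, -1.79, -0.1747)  len=2.1732
  (v0,v3,v2) [-+-] → (-1.88, -0.279208, -0.1747)–(-1.88, 1.79, -0.1747)  len=2.0692
  (v5,v1,v4) [++-] → (0.293246, -1.79, -0.1747)–(1.88, -1.79, -0.1747)  len=1.5868
  (v3,v7,v2) [++-] → (-0.293246, 1.79, -0.1747)–(-1.88, 1.79, -0.1747)  len=1.5868
  (v2,v7,v6) [-+-] → (-0.293246, 1.79, -0.1747)–(1.88, 1.79, -0.1747)  len=2.1732
  (v6,v5,v4) [-+-] → (1.88, 0.279208, -0.1747)–(1.88, -1.79, -0.1747)  len=2.0692
  (v7,v5,v6) [++-] → (1.88, 0.279208, -0.1747)–(1.88, 1.79, -0.1747)  len=1.5108

Chained into 1 loop(s):
  loop 1: 8 segments, perimeter = 14.6800
Total perimeter = 14.680

loops=1 perimeter=14.680


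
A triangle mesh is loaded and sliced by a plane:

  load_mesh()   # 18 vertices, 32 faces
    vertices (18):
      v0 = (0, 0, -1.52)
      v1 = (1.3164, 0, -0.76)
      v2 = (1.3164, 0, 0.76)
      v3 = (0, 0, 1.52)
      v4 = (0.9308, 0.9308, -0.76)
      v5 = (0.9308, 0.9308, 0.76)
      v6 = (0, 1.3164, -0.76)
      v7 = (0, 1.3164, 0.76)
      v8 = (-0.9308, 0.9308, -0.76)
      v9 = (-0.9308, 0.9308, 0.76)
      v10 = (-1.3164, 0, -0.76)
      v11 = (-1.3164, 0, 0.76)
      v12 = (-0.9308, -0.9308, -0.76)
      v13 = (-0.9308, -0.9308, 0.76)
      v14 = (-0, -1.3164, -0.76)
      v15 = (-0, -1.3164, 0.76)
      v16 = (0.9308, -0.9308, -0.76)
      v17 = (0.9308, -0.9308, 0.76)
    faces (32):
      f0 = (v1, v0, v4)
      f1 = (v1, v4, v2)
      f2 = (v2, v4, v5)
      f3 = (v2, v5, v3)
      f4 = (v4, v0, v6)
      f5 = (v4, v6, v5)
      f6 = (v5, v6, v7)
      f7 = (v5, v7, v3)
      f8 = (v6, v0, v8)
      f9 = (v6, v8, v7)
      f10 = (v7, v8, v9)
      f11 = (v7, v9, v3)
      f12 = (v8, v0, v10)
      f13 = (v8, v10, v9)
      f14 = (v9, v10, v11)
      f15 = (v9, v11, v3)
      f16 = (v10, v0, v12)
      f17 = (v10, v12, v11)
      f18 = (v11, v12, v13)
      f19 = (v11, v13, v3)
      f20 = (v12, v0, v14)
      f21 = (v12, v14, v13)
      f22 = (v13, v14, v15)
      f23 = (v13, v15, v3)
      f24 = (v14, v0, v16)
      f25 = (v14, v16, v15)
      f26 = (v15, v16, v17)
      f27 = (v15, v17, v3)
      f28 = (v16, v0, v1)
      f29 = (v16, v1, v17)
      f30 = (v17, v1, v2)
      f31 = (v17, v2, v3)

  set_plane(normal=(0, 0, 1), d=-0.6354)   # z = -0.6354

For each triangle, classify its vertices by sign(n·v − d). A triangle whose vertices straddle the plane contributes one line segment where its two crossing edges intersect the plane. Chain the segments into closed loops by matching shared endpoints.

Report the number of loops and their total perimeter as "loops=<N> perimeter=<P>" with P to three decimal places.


loops=1 perimeter=8.060

Straddling triangles (16 of 32):
  (v1,v4,v2) [--+] → (0.962409, 0.854499, -0.6354)–(1.3164, 0, -0.6354)  len=0.9249
  (v2,v4,v5) [+-+] → (0.962409, 0.854499, -0.6354)–(0.9308, 0.9308, -0.6354)  len=0.0826
  (v4,v6,v5) [--+] → (0.0763011, 1.28479, -0.6354)–(0.9308, 0.9308, -0.6354)  len=0.9249
  (v5,v6,v7) [+-+] → (0.0763011, 1.28479, -0.6354)–(0, 1.3164, -0.6354)  len=0.0826
  (v6,v8,v7) [--+] → (-0.854499, 0.962409, -0.6354)–(0, 1.3164, -0.6354)  len=0.9249
  (v7,v8,v9) [+-+] → (-0.854499, 0.962409, -0.6354)–(-0.9308, 0.9308, -0.6354)  len=0.0826
  (v8,v10,v9) [--+] → (-1.28479, 0.0763011, -0.6354)–(-0.9308, 0.9308, -0.6354)  len=0.9249
  (v9,v10,v11) [+-+] → (-1.28479, 0.0763011, -0.6354)–(-1.3164, 0, -0.6354)  len=0.0826
  (v10,v12,v11) [--+] → (-0.962409, -0.854499, -0.6354)–(-1.3164, 0, -0.6354)  len=0.9249
  (v11,v12,v13) [+-+] → (-0.962409, -0.854499, -0.6354)–(-0.9308, -0.9308, -0.6354)  len=0.0826
  (v12,v14,v13) [--+] → (-0.0763011, -1.28479, -0.6354)–(-0.9308, -0.9308, -0.6354)  len=0.9249
  (v13,v14,v15) [+-+] → (-0.0763011, -1.28479, -0.6354)–(0, -1.3164, -0.6354)  len=0.0826
  (v14,v16,v15) [--+] → (0.854499, -0.962409, -0.6354)–(0, -1.3164, -0.6354)  len=0.9249
  (v15,v16,v17) [+-+] → (0.854499, -0.962409, -0.6354)–(0.9308, -0.9308, -0.6354)  len=0.0826
  (v16,v1,v17) [--+] → (1.28479, -0.0763011, -0.6354)–(0.9308, -0.9308, -0.6354)  len=0.9249
  (v17,v1,v2) [+-+] → (1.28479, -0.0763011, -0.6354)–(1.3164, 0, -0.6354)  len=0.0826

Chained into 1 loop(s):
  loop 1: 16 segments, perimeter = 8.0601
Total perimeter = 8.060


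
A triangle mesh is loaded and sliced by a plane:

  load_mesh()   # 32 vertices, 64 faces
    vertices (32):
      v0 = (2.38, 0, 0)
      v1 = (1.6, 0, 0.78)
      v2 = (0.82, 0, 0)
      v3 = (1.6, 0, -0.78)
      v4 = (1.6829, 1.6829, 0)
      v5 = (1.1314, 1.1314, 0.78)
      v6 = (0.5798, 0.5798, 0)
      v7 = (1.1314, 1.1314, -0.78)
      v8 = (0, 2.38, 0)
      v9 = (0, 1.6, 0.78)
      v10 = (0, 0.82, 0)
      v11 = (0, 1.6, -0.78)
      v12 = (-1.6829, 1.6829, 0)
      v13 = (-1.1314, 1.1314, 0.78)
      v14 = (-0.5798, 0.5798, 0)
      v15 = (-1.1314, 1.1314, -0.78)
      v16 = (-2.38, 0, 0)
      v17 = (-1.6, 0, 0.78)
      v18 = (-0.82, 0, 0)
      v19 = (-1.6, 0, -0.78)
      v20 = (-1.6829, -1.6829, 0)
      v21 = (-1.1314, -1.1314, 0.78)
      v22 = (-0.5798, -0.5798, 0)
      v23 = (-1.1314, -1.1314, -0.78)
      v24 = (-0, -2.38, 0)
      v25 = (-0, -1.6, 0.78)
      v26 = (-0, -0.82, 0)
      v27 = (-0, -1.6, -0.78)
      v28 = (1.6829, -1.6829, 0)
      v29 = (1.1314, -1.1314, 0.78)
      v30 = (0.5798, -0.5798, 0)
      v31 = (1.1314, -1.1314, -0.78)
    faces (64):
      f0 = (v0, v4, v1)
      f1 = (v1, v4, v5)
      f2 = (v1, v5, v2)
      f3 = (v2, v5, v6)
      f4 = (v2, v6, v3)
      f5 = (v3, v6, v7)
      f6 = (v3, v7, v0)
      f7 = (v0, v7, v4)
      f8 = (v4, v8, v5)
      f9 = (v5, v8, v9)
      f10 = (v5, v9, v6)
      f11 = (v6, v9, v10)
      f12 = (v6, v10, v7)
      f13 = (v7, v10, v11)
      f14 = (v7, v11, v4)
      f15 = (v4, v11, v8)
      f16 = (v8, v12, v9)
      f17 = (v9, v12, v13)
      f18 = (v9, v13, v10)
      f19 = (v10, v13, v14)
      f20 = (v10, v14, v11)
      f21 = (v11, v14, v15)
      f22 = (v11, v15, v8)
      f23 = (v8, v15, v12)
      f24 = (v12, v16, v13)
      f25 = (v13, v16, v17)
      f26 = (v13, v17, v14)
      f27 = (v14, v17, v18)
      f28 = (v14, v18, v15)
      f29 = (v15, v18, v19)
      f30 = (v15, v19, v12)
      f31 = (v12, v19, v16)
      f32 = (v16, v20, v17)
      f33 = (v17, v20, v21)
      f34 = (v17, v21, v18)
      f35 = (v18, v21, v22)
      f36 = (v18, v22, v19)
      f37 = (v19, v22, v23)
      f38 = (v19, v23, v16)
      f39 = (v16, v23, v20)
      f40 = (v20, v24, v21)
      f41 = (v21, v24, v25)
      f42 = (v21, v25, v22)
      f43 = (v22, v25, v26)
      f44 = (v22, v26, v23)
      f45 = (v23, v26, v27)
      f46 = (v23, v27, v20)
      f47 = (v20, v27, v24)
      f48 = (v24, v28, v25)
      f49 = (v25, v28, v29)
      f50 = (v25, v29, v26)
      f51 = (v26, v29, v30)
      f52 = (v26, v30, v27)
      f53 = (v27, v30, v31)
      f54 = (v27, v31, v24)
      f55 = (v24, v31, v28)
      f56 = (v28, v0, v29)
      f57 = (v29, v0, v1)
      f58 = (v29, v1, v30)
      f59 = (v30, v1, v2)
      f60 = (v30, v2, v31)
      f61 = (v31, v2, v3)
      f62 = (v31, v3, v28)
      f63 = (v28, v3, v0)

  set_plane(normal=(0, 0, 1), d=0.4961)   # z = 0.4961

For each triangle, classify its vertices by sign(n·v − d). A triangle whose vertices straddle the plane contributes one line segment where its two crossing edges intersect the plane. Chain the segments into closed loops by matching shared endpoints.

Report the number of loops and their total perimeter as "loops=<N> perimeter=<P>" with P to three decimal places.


Straddling triangles (32 of 64):
  (v0,v4,v1) [--+] → (1.63017, 0.612532, 0.4961)–(1.8839, 0, 0.4961)  len=0.6630
  (v1,v4,v5) [+-+] → (1.63017, 0.612532, 0.4961)–(1.33213, 1.33213, 0.4961)  len=0.7789
  (v1,v5,v2) [++-] → (1.01806, 0.719599, 0.4961)–(1.3161, 0, 0.4961)  len=0.7789
  (v2,v5,v6) [-+-] → (1.01806, 0.719599, 0.4961)–(0.930632, 0.930632, 0.4961)  len=0.2284
  (v4,v8,v5) [--+] → (0.719599, 1.58586, 0.4961)–(1.33213, 1.33213, 0.4961)  len=0.6630
  (v5,v8,v9) [+-+] → (0.719599, 1.58586, 0.4961)–(0, 1.8839, 0.4961)  len=0.7789
  (v5,v9,v6) [++-] → (0.211032, 1.22867, 0.4961)–(0.930632, 0.930632, 0.4961)  len=0.7789
  (v6,v9,v10) [-+-] → (0.211032, 1.22867, 0.4961)–(0, 1.3161, 0.4961)  len=0.2284
  (v8,v12,v9) [--+] → (-0.612532, 1.63017, 0.4961)–(0, 1.8839, 0.4961)  len=0.6630
  (v9,v12,v13) [+-+] → (-0.612532, 1.63017, 0.4961)–(-1.33213, 1.33213, 0.4961)  len=0.7789
  (v9,v13,v10) [++-] → (-0.719599, 1.01806, 0.4961)–(0, 1.3161, 0.4961)  len=0.7789
  (v10,v13,v14) [-+-] → (-0.719599, 1.01806, 0.4961)–(-0.930632, 0.930632, 0.4961)  len=0.2284
  (v12,v16,v13) [--+] → (-1.58586, 0.719599, 0.4961)–(-1.33213, 1.33213, 0.4961)  len=0.6630
  (v13,v16,v17) [+-+] → (-1.58586, 0.719599, 0.4961)–(-1.8839, 0, 0.4961)  len=0.7789
  (v13,v17,v14) [++-] → (-1.22867, 0.211032, 0.4961)–(-0.930632, 0.930632, 0.4961)  len=0.7789
  (v14,v17,v18) [-+-] → (-1.22867, 0.211032, 0.4961)–(-1.3161, 0, 0.4961)  len=0.2284
  (v16,v20,v17) [--+] → (-1.63017, -0.612532, 0.4961)–(-1.8839, 0, 0.4961)  len=0.6630
  (v17,v20,v21) [+-+] → (-1.63017, -0.612532, 0.4961)–(-1.33213, -1.33213, 0.4961)  len=0.7789
  (v17,v21,v18) [++-] → (-1.01806, -0.719599, 0.4961)–(-1.3161, 0, 0.4961)  len=0.7789
  (v18,v21,v22) [-+-] → (-1.01806, -0.719599, 0.4961)–(-0.930632, -0.930632, 0.4961)  len=0.2284
  (v20,v24,v21) [--+] → (-0.719599, -1.58586, 0.4961)–(-1.33213, -1.33213, 0.4961)  len=0.6630
  (v21,v24,v25) [+-+] → (-0.719599, -1.58586, 0.4961)–(0, -1.8839, 0.4961)  len=0.7789
  (v21,v25,v22) [++-] → (-0.211032, -1.22867, 0.4961)–(-0.930632, -0.930632, 0.4961)  len=0.7789
  (v22,v25,v26) [-+-] → (-0.211032, -1.22867, 0.4961)–(0, -1.3161, 0.4961)  len=0.2284
  (v24,v28,v25) [--+] → (0.612532, -1.63017, 0.4961)–(0, -1.8839, 0.4961)  len=0.6630
  (v25,v28,v29) [+-+] → (0.612532, -1.63017, 0.4961)–(1.33213, -1.33213, 0.4961)  len=0.7789
  (v25,v29,v26) [++-] → (0.719599, -1.01806, 0.4961)–(0, -1.3161, 0.4961)  len=0.7789
  (v26,v29,v30) [-+-] → (0.719599, -1.01806, 0.4961)–(0.930632, -0.930632, 0.4961)  len=0.2284
  (v28,v0,v29) [--+] → (1.58586, -0.719599, 0.4961)–(1.33213, -1.33213, 0.4961)  len=0.6630
  (v29,v0,v1) [+-+] → (1.58586, -0.719599, 0.4961)–(1.8839, 0, 0.4961)  len=0.7789
  (v29,v1,v30) [++-] → (1.22867, -0.211032, 0.4961)–(0.930632, -0.930632, 0.4961)  len=0.7789
  (v30,v1,v2) [-+-] → (1.22867, -0.211032, 0.4961)–(1.3161, 0, 0.4961)  len=0.2284

Chained into 2 loop(s):
  loop 1: 16 segments, perimeter = 11.5351
  loop 2: 16 segments, perimeter = 8.0584
Total perimeter = 19.593

loops=2 perimeter=19.593
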